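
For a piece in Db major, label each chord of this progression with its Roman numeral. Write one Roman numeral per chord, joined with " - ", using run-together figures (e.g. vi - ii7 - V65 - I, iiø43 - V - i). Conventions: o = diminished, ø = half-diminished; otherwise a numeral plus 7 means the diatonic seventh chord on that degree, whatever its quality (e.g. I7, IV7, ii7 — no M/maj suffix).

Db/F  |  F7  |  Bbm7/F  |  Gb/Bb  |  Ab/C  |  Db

Db/F: root Db is the tonic; major triad there is I6.
F7 is the secondary dominant of vi (dominant seventh chord on F): V7/vi.
Bbm7/F: minor seventh chord on Bb = scale degree 6 → vi43.
Gb/Bb: root Gb is the subdominant; major triad there is IV6.
Ab/C: root Ab is the dominant; major triad there is V6.
Db has root Db, degree 1 in Db major, so I.

I6 - V7/vi - vi43 - IV6 - V6 - I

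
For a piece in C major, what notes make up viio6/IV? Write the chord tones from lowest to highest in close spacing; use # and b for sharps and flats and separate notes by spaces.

G Bb E

viio6/IV is a secondary leading-tone chord. The target IV is F in C major; the applied chord is rooted a semitone below, on E.
Building a diminished triad on E gives E-G-Bb.
With the 6 figure the chord is in first inversion; from the bass G upward in close position it reads G-Bb-E.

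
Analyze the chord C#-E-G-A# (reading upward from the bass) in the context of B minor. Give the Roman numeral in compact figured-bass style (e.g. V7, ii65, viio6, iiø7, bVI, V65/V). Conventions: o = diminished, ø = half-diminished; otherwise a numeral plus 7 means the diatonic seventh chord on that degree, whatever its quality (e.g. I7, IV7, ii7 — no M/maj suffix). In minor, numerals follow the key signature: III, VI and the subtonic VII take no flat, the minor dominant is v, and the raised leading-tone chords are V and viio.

Stacked in thirds the chord is A#-C#-E-G: a fully diminished seventh chord on A#.
In B minor, A# is the leading tone; the diatonic fully diminished seventh chord there is viio7.
With C# in the bass the chord is in first inversion, so the figured bass is 65.

viio65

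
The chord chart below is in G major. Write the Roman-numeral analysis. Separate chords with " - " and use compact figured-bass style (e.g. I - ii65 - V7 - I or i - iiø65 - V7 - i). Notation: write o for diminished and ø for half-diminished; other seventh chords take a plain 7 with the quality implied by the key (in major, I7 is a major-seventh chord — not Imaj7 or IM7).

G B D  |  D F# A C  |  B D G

G-B-D has root G, degree 1 in G major, so I.
D-F#-A-C: dominant seventh chord on D = scale degree 5 → V7.
B-D-G has root G, degree 1 in G major, so I6.

I - V7 - I6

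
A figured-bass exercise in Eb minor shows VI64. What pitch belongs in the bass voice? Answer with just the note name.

Gb

VI in Eb minor has root Cb; the chord is Cb-Eb-Gb.
The figure 64 means second inversion — the fifth is in the bass.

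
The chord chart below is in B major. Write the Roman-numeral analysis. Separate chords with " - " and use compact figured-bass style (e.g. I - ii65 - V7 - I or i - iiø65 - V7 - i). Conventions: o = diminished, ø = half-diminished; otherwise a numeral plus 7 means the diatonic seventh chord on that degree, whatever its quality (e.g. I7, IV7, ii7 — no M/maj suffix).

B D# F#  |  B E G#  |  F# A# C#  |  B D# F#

I - IV64 - V - I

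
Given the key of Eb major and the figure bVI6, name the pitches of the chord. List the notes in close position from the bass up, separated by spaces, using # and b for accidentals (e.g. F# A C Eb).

Eb Gb Cb

bVI6 is a major triad on the lowered sixth degree, borrowed from the parallel minor. In Eb major that root is Cb.
So the chord is Cb-Eb-Gb, a major triad.
The figured bass 6 indicates first inversion, placing the third (Eb) in the bass: Eb-Gb-Cb.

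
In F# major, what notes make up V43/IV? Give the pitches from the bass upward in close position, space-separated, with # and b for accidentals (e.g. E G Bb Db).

C# E F# A#

The slash means an applied dominant: we want the dominant of IV. In F# major, IV is B major, and its dominant is built on F#.
Building a dominant seventh chord on F# gives F#-A#-C#-E.
The figured bass 43 indicates second inversion, placing the fifth (C#) in the bass: C#-E-F#-A#.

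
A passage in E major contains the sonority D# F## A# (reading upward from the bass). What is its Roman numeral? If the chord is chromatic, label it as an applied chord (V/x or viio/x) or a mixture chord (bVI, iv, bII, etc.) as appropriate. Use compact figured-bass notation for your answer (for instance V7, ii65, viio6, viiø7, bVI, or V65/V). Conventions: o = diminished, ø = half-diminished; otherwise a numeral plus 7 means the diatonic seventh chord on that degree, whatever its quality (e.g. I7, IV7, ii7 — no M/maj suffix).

Stacked in thirds the chord is D#-F##-A#: a major triad on D#.
D# is not a diatonic chord root with this quality in E major, but it lies a perfect fifth above G# (iii), so the chord functions as an applied dominant of iii.

V/iii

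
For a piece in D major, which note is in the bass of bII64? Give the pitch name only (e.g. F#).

Bb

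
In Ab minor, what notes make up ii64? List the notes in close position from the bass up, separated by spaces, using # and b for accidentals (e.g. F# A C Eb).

F Bb Db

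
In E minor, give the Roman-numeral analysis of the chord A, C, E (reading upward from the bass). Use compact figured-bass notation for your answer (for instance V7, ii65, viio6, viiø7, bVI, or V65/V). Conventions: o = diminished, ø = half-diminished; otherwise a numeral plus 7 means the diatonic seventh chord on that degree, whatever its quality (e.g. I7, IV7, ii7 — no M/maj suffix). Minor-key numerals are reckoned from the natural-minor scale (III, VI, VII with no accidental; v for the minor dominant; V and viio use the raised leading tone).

iv

Stacked in thirds the chord is A-C-E: a minor triad on A.
In E minor, A is the subdominant; the diatonic minor triad there is iv.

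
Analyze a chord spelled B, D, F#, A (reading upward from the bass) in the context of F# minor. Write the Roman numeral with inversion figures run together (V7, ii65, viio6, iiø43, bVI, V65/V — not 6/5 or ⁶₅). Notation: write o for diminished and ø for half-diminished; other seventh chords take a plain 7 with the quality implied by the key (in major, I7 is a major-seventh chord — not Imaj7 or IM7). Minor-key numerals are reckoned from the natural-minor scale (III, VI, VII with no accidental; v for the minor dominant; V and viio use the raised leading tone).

iv7

The pitches B-D-F#-A form a minor seventh chord rooted on B.
In F# minor, B is the subdominant; the diatonic minor seventh chord there is iv7.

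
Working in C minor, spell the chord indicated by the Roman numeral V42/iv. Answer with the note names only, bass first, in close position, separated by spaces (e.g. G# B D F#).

Bb C E G

The slash means an applied dominant: we want the dominant of iv. In C minor, iv is F minor, and its dominant is built on C.
Building a dominant seventh chord on C gives C-E-G-Bb.
With the 42 figure the chord is in third inversion; from the bass Bb upward in close position it reads Bb-C-E-G.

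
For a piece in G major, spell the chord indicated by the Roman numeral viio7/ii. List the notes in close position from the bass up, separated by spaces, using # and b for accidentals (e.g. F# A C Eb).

The slash marks an applied leading-tone chord: viio of ii. In G major, ii is A, so the leading tone to it is G#, a half step below.
Building a fully diminished seventh chord on G# gives G#-B-D-F.

G# B D F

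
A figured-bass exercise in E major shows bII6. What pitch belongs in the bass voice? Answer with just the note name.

bII in E major has root F; the chord is F-A-C.
The figure 6 means first inversion — the third is in the bass.

A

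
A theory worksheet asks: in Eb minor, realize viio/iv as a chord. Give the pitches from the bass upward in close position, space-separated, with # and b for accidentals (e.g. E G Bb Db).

The slash marks an applied leading-tone chord: viio of iv. In Eb minor, iv is Ab, so the leading tone to it is G, a half step below.
Building a diminished triad on G gives G-Bb-Db.

G Bb Db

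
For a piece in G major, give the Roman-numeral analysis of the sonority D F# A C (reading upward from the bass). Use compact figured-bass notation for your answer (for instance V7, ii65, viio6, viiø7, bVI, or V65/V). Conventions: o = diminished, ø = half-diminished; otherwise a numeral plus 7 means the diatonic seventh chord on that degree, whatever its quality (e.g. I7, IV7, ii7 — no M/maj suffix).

V7

The pitches D-F#-A-C form a dominant seventh chord rooted on D.
In G major, D is the dominant; the diatonic dominant seventh chord there is V7.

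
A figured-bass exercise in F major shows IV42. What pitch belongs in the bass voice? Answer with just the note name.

IV in F major has root Bb; the chord is Bb-D-F-A.
The figure 42 means third inversion — the seventh is in the bass.

A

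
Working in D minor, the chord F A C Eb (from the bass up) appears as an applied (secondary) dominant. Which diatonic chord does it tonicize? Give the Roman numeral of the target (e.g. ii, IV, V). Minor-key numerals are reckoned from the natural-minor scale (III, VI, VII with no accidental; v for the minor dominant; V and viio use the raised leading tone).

The chord is a dominant seventh chord on F.
A dominant resolves down a perfect fifth: F → Bb. In D minor, Bb is scale degree 6, i.e. VI.

VI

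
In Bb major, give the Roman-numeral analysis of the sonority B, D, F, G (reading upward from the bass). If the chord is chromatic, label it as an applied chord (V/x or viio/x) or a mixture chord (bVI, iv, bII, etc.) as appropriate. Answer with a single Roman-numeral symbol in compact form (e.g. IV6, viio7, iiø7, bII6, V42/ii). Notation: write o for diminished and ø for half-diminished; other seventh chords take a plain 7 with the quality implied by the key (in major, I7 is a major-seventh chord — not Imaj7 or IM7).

V65/ii

The pitches G-B-D-F form a dominant seventh chord rooted on G.
G is not a diatonic chord root with this quality in Bb major, but it lies a perfect fifth above C (ii), so the chord functions as an applied dominant of ii.
With B in the bass the chord is in first inversion, so the figured bass is 65.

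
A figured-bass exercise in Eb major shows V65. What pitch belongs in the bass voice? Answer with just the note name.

D

V in Eb major has root Bb; the chord is Bb-D-F-Ab.
The figure 65 means first inversion — the third is in the bass.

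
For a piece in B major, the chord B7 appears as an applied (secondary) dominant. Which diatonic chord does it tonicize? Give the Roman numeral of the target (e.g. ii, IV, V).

The chord is a dominant seventh chord on B.
A dominant resolves down a perfect fifth: B → E. In B major, E is scale degree 4, i.e. IV.

IV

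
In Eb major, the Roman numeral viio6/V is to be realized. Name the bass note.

C

The applied chord viio6/V is rooted on A: A-C-Eb.
The figure 6 means first inversion — the third is in the bass.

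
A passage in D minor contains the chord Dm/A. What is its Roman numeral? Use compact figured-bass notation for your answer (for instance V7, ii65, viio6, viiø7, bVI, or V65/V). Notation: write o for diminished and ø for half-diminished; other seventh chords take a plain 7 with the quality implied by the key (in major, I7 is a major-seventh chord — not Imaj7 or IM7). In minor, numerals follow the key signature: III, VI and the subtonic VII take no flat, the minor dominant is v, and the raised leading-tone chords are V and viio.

i64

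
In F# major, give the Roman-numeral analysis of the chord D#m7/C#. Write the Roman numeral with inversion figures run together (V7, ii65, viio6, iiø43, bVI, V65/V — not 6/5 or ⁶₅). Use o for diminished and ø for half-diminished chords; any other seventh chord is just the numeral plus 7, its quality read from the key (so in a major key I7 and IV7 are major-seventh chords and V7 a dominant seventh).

The pitches D#-F#-A#-C# form a minor seventh chord rooted on D#.
D# is scale degree 6 in F# major, and a minor seventh chord on that degree is written vi7.
With C# in the bass the chord is in third inversion, so the figured bass is 42.

vi42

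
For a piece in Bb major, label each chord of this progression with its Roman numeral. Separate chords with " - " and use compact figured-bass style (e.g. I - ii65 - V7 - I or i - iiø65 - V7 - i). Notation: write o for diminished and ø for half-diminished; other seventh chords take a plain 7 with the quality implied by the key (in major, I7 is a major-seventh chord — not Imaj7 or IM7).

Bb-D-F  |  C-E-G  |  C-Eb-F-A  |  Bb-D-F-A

I - V/V - V43 - I7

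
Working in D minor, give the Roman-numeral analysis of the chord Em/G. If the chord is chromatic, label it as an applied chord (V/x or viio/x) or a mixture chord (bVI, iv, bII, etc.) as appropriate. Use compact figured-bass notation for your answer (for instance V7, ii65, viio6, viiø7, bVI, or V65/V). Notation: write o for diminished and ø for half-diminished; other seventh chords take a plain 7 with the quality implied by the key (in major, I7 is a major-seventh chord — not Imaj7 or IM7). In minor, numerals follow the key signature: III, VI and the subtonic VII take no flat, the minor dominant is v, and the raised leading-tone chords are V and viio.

Stacked in thirds the chord is E-G-B: a minor triad on E.
E is the second degree of D minor. This is the minor supertonic, borrowed from the parallel major (the Dorian ii).
With G in the bass the chord is in first inversion, so the figured bass is 6.

ii6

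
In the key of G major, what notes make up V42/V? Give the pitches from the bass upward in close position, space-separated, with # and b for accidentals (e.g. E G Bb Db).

G A C# E

V42/V is a secondary dominant — the dominant seventh of V. V in G major is D, so the applied chord's root is A, a perfect fifth above.
Building a dominant seventh chord on A gives A-C#-E-G.
With the 42 figure the chord is in third inversion; from the bass G upward in close position it reads G-A-C#-E.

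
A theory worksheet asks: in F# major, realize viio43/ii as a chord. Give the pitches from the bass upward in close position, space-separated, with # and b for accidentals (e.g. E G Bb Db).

C# E F## A#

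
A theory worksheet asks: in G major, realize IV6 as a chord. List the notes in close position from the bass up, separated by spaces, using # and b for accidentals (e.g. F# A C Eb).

In G major, the fourth degree is C, and the diatonic chord built there is a major triad.
That chord is spelled C-E-G.
With the 6 figure the chord is in first inversion; from the bass E upward in close position it reads E-G-C.

E G C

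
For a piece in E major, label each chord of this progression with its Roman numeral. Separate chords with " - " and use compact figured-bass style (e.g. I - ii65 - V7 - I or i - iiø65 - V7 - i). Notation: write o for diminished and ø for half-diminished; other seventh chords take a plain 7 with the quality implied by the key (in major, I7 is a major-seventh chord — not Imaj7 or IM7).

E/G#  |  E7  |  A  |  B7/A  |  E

E/G#: major triad on E = scale degree 1 → I6.
E7: a dominant seventh chord on E, the applied dominant of IV → V7/IV.
A: major triad on A = scale degree 4 → IV.
B7/A has root B, degree 5 in E major, so V42.
E: major triad on E = scale degree 1 → I.

I6 - V7/IV - IV - V42 - I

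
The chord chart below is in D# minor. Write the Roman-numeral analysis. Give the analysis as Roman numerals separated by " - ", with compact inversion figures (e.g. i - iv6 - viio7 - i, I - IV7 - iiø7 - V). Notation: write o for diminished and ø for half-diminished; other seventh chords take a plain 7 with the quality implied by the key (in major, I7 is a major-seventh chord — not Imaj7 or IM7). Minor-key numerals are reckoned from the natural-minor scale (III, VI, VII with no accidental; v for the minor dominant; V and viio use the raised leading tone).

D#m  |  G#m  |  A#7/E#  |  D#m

D#m: root D# is the tonic; minor triad there is i.
G#m: root G# is the subdominant; minor triad there is iv.
A#7/E# has root A#, degree 5 in D# minor, so V43.
D#m: minor triad on D# = scale degree 1 → i.

i - iv - V43 - i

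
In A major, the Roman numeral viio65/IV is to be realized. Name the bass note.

E

The applied chord viio65/IV is rooted on C#: C#-E-G-Bb.
The figure 65 means first inversion — the third is in the bass.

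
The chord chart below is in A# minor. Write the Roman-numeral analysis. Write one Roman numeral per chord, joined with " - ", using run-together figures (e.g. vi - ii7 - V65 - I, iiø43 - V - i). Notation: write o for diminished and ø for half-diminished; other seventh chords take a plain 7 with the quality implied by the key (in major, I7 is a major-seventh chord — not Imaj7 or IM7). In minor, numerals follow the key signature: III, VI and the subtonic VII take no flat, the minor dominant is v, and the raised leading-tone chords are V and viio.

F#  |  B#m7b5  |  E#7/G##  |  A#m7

VI - iiø7 - V65 - i7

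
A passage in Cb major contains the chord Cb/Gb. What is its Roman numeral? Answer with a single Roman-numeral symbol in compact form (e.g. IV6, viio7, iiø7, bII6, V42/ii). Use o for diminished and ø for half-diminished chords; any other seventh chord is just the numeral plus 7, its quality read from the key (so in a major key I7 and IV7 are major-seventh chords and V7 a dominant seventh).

I64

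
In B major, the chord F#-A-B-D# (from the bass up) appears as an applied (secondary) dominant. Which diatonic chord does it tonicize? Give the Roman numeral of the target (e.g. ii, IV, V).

The chord is a dominant seventh chord on B.
A dominant resolves down a perfect fifth: B → E. In B major, E is scale degree 4, i.e. IV.

IV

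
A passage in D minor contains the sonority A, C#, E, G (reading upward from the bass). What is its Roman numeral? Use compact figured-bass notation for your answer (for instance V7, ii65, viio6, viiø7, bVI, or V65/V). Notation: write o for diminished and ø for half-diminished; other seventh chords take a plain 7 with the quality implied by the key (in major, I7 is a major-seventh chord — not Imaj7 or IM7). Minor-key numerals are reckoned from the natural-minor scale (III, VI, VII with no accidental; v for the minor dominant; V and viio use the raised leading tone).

The pitches A-C#-E-G form a dominant seventh chord rooted on A.
In D minor, A is the dominant; the diatonic dominant seventh chord there is V7.

V7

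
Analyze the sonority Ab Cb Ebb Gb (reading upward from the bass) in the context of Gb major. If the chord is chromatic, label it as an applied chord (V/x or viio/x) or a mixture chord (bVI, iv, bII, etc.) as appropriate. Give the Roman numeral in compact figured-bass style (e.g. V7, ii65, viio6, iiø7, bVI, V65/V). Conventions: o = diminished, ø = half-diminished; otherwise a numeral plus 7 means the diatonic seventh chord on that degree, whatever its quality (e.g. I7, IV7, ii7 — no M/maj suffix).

iiø7

The pitches Ab-Cb-Ebb-Gb form a half-diminished seventh chord rooted on Ab.
Ab is the second degree of Gb major. This is the half-diminished supertonic seventh, borrowed from the parallel minor.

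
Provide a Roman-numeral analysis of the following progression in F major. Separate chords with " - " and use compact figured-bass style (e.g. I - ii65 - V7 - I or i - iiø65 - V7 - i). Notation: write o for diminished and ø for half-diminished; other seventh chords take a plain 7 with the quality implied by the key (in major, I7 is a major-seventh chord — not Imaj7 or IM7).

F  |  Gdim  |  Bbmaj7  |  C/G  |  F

I - iio - IV7 - V64 - I

F: major triad on F = scale degree 1 → I.
Gdim: diminished triad on G — chromatic; iio (borrowed from the parallel minor).
Bbmaj7 has root Bb, degree 4 in F major, so IV7.
C/G: root C is the dominant; major triad there is V64.
F: root F is the tonic; major triad there is I.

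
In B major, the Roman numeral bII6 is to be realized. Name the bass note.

E

bII in B major has root C; the chord is C-E-G.
The figure 6 means first inversion — the third is in the bass.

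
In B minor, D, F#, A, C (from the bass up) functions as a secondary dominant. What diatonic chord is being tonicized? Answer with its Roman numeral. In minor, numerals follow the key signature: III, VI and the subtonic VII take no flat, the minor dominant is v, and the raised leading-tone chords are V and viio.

VI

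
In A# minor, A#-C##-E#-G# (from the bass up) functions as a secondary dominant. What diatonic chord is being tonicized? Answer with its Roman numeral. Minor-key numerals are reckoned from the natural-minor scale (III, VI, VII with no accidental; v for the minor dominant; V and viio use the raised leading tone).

iv

The chord is a dominant seventh chord on A#.
A dominant resolves down a perfect fifth: A# → D#. In A# minor, D# is scale degree 4, i.e. iv.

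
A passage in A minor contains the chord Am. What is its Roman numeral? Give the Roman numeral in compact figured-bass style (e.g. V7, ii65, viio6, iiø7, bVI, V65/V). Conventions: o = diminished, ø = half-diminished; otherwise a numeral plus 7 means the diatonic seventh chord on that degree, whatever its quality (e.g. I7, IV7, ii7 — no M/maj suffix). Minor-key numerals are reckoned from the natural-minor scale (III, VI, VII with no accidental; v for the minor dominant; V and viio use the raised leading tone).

Stacked in thirds the chord is A-C-E: a minor triad on A.
A is scale degree 1 in A minor, and a minor triad on that degree is written i.

i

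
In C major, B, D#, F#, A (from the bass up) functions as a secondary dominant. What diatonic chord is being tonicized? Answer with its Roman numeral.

iii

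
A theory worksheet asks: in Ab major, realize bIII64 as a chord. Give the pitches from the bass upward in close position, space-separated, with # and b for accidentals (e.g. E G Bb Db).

Gb Cb Eb

bIII64 is a major triad on the lowered third degree, borrowed from the parallel minor. In Ab major that root is Cb.
So the chord is Cb-Eb-Gb, a major triad.
With the 64 figure the chord is in second inversion; from the bass Gb upward in close position it reads Gb-Cb-Eb.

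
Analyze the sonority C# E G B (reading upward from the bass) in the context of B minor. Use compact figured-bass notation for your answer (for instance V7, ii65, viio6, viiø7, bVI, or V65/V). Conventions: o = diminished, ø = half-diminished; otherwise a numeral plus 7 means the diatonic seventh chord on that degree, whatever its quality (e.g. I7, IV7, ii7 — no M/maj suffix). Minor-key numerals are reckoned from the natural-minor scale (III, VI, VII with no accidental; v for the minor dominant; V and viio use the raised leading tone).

iiø7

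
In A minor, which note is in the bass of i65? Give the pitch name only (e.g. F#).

C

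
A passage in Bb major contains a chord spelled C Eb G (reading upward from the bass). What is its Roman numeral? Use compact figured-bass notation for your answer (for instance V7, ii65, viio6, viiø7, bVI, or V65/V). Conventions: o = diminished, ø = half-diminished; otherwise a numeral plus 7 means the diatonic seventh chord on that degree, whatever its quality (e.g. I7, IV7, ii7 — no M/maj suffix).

The pitches C-Eb-G form a minor triad rooted on C.
In Bb major, C is the supertonic; the diatonic minor triad there is ii.

ii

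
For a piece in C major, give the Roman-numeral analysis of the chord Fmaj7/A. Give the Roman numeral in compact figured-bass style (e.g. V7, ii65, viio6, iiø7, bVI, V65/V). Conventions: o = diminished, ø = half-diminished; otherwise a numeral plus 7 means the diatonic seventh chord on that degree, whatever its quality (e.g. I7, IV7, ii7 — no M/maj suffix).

Stacked in thirds the chord is F-A-C-E: a major seventh chord on F.
In C major, F is the subdominant; the diatonic major seventh chord there is IV7.
With A in the bass the chord is in first inversion, so the figured bass is 65.

IV65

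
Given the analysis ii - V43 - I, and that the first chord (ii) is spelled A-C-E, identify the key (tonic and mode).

The chord Am is a minor triad rooted on A; its label is ii.
ii on A implies A is the supertonic; that puts the tonic at G, and the lowercase numeral fits major mode.

G major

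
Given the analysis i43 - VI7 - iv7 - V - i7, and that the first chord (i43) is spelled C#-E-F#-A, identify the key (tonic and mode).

F# minor

The anchor chord is a minor seventh chord on F#, labeled i43.
If F# is scale degree 1 and the mode makes that degree carry a minor seventh chord, the tonic is F# and the mode is minor.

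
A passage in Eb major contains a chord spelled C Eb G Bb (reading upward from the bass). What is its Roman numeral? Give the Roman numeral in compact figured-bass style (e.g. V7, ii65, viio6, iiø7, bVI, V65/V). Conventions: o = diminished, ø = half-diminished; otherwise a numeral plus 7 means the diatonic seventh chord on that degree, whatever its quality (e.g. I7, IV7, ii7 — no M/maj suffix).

vi7

Stacked in thirds the chord is C-Eb-G-Bb: a minor seventh chord on C.
C is scale degree 6 in Eb major, and a minor seventh chord on that degree is written vi7.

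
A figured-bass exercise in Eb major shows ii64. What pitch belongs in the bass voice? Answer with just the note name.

C

ii in Eb major has root F; the chord is F-Ab-C.
The figure 64 means second inversion — the fifth is in the bass.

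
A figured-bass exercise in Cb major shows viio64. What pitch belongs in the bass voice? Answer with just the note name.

Fb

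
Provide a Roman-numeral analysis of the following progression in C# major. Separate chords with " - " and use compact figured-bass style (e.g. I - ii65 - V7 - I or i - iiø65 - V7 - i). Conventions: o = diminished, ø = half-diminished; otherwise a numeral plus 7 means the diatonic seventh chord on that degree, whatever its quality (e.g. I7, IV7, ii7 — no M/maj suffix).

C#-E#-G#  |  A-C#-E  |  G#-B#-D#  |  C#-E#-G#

C#-E#-G#: root C# is the tonic; major triad there is I.
A-C#-E is non-diatonic — bVI, a mixture chord from C# minor.
G#-B#-D#: major triad on G# = scale degree 5 → V.
C#-E#-G#: major triad on C# = scale degree 1 → I.

I - bVI - V - I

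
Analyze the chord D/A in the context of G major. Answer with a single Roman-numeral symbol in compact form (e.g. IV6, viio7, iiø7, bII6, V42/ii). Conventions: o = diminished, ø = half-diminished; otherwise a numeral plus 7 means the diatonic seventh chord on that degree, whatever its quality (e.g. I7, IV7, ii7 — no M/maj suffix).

V64

Stacked in thirds the chord is D-F#-A: a major triad on D.
D is scale degree 5 in G major, and a major triad on that degree is written V.
With A in the bass the chord is in second inversion, so the figured bass is 64.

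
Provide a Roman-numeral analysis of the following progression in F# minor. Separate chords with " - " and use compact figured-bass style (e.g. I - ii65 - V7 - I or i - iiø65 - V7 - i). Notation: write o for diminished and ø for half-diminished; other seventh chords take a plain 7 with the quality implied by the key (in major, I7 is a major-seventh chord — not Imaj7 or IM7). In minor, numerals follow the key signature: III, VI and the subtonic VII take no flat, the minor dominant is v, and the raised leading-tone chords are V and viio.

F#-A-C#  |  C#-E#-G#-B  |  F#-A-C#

i - V7 - i

F#-A-C# has root F#, degree 1 in F# minor, so i.
C#-E#-G#-B: dominant seventh chord on C# = scale degree 5 → V7.
F#-A-C#: root F# is the tonic; minor triad there is i.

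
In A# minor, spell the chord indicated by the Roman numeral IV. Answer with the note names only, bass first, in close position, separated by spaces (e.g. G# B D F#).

D# F## A#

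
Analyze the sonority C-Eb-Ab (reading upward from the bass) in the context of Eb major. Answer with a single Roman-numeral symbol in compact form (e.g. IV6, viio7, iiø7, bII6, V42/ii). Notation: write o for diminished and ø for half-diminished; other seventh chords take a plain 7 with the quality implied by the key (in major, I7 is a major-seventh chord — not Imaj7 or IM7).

Stacked in thirds the chord is Ab-C-Eb: a major triad on Ab.
Ab is scale degree 4 in Eb major, and a major triad on that degree is written IV.
With C in the bass the chord is in first inversion, so the figured bass is 6.

IV6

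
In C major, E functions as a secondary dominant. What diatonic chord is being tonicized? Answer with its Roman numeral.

vi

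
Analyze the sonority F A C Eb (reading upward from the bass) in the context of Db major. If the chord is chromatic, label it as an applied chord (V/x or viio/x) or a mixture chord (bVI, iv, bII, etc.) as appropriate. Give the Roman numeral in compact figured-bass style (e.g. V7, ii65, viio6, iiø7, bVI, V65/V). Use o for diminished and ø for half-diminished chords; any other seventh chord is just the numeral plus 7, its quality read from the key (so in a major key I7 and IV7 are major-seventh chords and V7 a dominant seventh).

Stacked in thirds the chord is F-A-C-Eb: a dominant seventh chord on F.
F is not a diatonic chord root with this quality in Db major, but it lies a perfect fifth above Bb (vi), so the chord functions as an applied dominant of vi.

V7/vi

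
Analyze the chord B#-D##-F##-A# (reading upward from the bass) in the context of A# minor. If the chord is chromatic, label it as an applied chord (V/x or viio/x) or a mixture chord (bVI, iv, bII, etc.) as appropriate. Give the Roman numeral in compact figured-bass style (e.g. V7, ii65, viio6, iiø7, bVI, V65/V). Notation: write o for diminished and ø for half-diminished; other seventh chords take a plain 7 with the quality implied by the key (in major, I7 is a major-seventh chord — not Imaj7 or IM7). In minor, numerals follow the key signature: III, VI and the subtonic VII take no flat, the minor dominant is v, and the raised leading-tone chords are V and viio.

Stacked in thirds the chord is B#-D##-F##-A#: a dominant seventh chord on B#.
B# is not a diatonic chord root with this quality in A# minor, but it lies a perfect fifth above E# (V), so the chord functions as an applied dominant of V.

V7/V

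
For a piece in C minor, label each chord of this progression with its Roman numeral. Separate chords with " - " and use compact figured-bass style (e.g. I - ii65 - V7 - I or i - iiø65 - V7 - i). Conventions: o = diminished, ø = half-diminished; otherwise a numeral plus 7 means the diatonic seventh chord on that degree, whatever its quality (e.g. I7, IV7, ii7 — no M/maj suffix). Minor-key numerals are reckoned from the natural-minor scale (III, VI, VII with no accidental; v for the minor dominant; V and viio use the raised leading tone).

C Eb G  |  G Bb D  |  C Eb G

i - v - i

C-Eb-G has root C, degree 1 in C minor, so i.
G-Bb-D has root G, degree 5 in C minor, so v.
C-Eb-G: minor triad on C = scale degree 1 → i.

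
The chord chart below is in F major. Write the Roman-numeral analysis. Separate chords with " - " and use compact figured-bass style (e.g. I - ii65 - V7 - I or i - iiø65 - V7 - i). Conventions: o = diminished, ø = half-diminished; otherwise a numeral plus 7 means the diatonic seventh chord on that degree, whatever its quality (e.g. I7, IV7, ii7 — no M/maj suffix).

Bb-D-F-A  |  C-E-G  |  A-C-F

IV7 - V - I6

Bb-D-F-A: major seventh chord on Bb = scale degree 4 → IV7.
C-E-G: major triad on C = scale degree 5 → V.
A-C-F: major triad on F = scale degree 1 → I6.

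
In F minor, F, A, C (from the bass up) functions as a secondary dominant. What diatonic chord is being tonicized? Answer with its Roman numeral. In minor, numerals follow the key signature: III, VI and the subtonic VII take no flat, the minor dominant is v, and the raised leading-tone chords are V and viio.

The chord is a major triad on F.
A dominant resolves down a perfect fifth: F → Bb. In F minor, Bb is scale degree 4, i.e. iv.

iv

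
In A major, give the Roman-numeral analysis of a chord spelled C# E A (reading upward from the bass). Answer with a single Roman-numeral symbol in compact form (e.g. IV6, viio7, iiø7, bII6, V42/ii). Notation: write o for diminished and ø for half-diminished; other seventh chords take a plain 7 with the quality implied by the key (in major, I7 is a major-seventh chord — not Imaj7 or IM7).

I6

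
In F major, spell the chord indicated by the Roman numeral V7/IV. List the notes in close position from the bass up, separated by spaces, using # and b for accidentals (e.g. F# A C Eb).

F A C Eb

V7/IV is a secondary dominant — the dominant seventh of IV. IV in F major is Bb, so the applied chord's root is F, a perfect fifth above.
Building a dominant seventh chord on F gives F-A-C-Eb.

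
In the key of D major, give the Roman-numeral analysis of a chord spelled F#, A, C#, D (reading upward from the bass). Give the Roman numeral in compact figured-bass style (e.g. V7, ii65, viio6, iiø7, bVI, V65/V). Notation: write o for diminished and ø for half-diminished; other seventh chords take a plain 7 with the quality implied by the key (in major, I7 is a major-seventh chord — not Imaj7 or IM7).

Stacked in thirds the chord is D-F#-A-C#: a major seventh chord on D.
In D major, D is the tonic; the diatonic major seventh chord there is I7.
With F# in the bass the chord is in first inversion, so the figured bass is 65.

I65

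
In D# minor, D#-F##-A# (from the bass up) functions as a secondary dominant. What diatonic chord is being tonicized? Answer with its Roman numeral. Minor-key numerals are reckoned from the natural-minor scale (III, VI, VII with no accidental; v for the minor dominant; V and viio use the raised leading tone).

iv

The chord is a major triad on D#.
A dominant resolves down a perfect fifth: D# → G#. In D# minor, G# is scale degree 4, i.e. iv.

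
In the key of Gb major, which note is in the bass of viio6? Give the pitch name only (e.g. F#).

Ab

viio in Gb major has root F; the chord is F-Ab-Cb.
The figure 6 means first inversion — the third is in the bass.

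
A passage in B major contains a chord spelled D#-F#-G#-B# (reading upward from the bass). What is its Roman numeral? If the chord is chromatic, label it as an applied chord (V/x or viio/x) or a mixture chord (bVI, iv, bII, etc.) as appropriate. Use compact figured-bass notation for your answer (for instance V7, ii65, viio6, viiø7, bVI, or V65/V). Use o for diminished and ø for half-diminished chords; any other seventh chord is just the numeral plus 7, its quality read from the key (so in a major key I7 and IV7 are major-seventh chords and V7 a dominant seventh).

Stacked in thirds the chord is G#-B#-D#-F#: a dominant seventh chord on G#.
G# is not a diatonic chord root with this quality in B major, but it lies a perfect fifth above C# (ii), so the chord functions as an applied dominant of ii.
With D# in the bass the chord is in second inversion, so the figured bass is 43.

V43/ii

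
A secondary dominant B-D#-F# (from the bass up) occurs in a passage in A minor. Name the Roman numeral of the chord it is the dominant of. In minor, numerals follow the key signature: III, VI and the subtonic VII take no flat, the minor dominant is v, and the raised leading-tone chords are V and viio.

The chord is a major triad on B.
A dominant resolves down a perfect fifth: B → E. In A minor, E is scale degree 5, i.e. V.

V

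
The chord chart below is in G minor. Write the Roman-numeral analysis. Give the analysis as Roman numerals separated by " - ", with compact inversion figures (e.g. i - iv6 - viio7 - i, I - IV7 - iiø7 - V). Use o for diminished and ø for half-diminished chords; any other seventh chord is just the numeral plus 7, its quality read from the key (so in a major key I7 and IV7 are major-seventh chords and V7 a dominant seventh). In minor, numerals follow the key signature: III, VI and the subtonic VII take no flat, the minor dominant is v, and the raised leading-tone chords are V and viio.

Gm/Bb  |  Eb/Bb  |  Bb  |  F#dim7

i6 - VI64 - III - viio7

Gm/Bb: minor triad on G = scale degree 1 → i6.
Eb/Bb has root Eb, degree 6 in G minor, so VI64.
Bb has root Bb, degree 3 in G minor, so III.
F#dim7 has root F#, degree 7 in G minor, so viio7.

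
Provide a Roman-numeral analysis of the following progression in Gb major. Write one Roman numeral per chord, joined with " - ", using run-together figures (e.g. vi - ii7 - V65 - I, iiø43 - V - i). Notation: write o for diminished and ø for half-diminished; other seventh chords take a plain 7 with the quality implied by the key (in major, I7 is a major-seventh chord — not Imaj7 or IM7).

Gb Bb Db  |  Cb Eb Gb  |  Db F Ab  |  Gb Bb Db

Gb-Bb-Db: major triad on Gb = scale degree 1 → I.
Cb-Eb-Gb has root Cb, degree 4 in Gb major, so IV.
Db-F-Ab has root Db, degree 5 in Gb major, so V.
Gb-Bb-Db: root Gb is the tonic; major triad there is I.

I - IV - V - I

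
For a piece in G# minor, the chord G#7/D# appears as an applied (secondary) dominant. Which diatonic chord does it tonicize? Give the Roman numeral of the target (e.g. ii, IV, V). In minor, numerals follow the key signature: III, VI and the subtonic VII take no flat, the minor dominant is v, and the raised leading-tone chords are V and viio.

iv

The chord is a dominant seventh chord on G#.
A dominant resolves down a perfect fifth: G# → C#. In G# minor, C# is scale degree 4, i.e. iv.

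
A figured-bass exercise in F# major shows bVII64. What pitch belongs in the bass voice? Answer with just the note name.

bVII in F# major has root E; the chord is E-G#-B.
The figure 64 means second inversion — the fifth is in the bass.

B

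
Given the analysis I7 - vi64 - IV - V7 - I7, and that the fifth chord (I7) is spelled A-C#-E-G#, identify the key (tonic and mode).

A major

The chord Amaj7 is a major seventh chord rooted on A; its label is I7.
If A is scale degree 1 and the mode makes that degree carry a major seventh chord, the tonic is A and the mode is major.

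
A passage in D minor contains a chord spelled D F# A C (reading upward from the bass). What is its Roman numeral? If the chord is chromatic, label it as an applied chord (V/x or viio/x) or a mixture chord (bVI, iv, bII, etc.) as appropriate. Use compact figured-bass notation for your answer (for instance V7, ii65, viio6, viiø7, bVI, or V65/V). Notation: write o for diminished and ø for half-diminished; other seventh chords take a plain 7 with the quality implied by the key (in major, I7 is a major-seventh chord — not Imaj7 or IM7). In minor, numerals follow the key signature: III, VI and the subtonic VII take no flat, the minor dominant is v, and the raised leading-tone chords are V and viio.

V7/iv

Stacked in thirds the chord is D-F#-A-C: a dominant seventh chord on D.
D is not a diatonic chord root with this quality in D minor, but it lies a perfect fifth above G (iv), so the chord functions as an applied dominant of iv.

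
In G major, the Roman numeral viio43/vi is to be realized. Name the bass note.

A

The applied chord viio43/vi is rooted on D#: D#-F#-A-C.
The figure 43 means second inversion — the fifth is in the bass.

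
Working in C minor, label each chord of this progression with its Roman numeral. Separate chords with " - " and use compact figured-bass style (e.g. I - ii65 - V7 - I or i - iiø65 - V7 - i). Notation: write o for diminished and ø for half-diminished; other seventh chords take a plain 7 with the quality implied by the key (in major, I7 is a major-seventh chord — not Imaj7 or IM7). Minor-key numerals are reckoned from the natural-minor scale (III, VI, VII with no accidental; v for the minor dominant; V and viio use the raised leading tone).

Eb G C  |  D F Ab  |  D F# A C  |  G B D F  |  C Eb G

Eb-G-C: root C is the tonic; minor triad there is i6.
D-F-Ab: root D is the supertonic; diminished triad there is iio.
D-F#-A-C: a dominant seventh chord on D, the applied dominant of V → V7/V.
G-B-D-F: root G is the dominant; dominant seventh chord there is V7.
C-Eb-G has root C, degree 1 in C minor, so i.

i6 - iio - V7/V - V7 - i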